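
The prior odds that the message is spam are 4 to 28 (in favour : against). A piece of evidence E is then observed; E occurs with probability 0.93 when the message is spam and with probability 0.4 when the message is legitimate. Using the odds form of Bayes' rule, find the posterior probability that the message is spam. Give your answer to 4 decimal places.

Prior odds = 4/28 = 0.14286.
Likelihood ratio for E = 0.93/0.4 = 2.3250.
Posterior odds = prior odds × LR = 0.33214.
Posterior probability = odds/(1+odds) = 0.33214/1.3321 = 0.2493.

Posterior probability ≈ 0.2493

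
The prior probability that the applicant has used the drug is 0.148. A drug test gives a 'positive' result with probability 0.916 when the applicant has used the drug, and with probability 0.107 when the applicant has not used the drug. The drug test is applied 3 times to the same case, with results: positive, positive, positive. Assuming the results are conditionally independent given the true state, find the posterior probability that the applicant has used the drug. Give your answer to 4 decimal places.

Posterior P(H) ≈ 0.9909

Let H be the event that the applicant has used the drug; start with P(H) = 0.148. P('positive'|H) = 0.916, P('positive'|¬H) = 0.107.
Update on result 1 ('positive'): P(H) ← 0.916·0.1480 / (0.916·0.1480 + 0.107·0.8520) = 0.13557/0.22673 = 0.5979.
Update on result 2 ('positive'): P(H) ← 0.916·0.5979 / (0.916·0.5979 + 0.107·0.4021) = 0.54770/0.59072 = 0.9272.
Update on result 3 ('positive'): P(H) ← 0.916·0.9272 / (0.916·0.9272 + 0.107·0.0728) = 0.84929/0.85708 = 0.9909.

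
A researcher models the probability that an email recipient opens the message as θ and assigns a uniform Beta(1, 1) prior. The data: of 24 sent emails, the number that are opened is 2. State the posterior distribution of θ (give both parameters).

Posterior: Beta(3, 23)

Observing 2 successes and 22 failures updates Beta(1, 1) by adding the success and failure counts to the two shape parameters: α = 1+2 = 3, β = 1+22 = 23.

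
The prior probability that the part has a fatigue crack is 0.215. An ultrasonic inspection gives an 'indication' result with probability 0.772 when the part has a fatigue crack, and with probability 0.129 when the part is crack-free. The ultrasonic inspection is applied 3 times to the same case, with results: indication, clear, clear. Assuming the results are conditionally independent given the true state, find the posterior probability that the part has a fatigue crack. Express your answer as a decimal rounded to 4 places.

Posterior P(H) ≈ 0.1010

With H the event that the part has a fatigue crack, the joint likelihood of the observed sequence is P(data|H) = 0.772·0.228·0.228 = 0.040132 and P(data|¬H) = 0.129·0.871·0.871 = 0.097865.
Bayes: P(H|data) = 0.215·0.040132 / (0.215·0.040132 + 0.785·0.097865) = 0.0086283/0.085452 = 0.1010.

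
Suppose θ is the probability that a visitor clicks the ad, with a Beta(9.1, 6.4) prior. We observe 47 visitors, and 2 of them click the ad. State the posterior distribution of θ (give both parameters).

Posterior: Beta(11.1, 51.4)

Observing 2 successes and 45 failures updates Beta(9.1, 6.4) by adding the success and failure counts to the two shape parameters: α = 9.1+2 = 11.1, β = 6.4+45 = 51.4.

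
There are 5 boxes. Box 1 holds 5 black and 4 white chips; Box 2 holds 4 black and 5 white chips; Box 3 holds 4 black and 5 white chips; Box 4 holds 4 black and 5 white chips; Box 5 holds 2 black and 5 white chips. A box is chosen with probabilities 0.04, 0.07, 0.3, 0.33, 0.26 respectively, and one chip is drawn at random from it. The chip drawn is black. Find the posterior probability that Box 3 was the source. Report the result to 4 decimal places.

Posterior probability ≈ 0.3271

Tabulate prior·likelihood by source: [1] prior 0.04, lik 0.5556, product 0.02222; [2] prior 0.07, lik 0.4444, product 0.03111; [3] prior 0.3, lik 0.4444, product 0.1333; [4] prior 0.33, lik 0.4444, product 0.1467; [5] prior 0.26, lik 0.2857, product 0.07429.
Normalizing constant = 0.40762; the posterior for Box 3 is its product over the sum, 0.1333/0.40762 = 0.3271.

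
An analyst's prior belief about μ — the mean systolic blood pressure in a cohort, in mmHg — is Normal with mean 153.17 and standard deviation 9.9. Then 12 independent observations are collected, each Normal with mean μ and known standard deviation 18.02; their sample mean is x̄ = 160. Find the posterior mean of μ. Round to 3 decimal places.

Posterior mean ≈ 158.522

With known σ, the Normal prior is conjugate. Weight on the data is w = (n/σ²)/(n/σ² + 1/τ₀²) = 0.0369549/(0.0369549+0.0102030) = 0.78364.
Posterior mean = w·x̄ + (1−w)·μ₀ = 0.78364·160 + 0.21636·153.17 = 158.522.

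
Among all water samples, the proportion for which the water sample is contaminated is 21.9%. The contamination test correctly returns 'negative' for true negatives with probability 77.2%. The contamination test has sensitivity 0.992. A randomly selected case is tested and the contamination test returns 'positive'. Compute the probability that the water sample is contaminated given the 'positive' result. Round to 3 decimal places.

Write H for 'the water sample is contaminated'. Prior odds H:¬H = 0.219/0.781 = 0.28041. For the 'positive' outcome, the likelihood ratio is 0.992/0.228 = 4.3509.
Posterior odds = 0.28041 × 4.3509 = 1.2200, so P(H|E) = 1.2200/(1+1.2200) = 0.550.

P(H | E) ≈ 0.550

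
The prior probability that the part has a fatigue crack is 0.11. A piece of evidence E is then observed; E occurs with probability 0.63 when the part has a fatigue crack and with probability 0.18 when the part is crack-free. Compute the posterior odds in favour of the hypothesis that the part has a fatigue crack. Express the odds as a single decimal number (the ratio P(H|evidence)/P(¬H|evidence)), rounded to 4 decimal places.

Prior odds = 0.11/(1−0.11) = 0.12360. In log-odds, ln(0.12360) = -2.0907.
Add log likelihood ratio: ln(3.5000) = 1.2528.
Posterior log-odds = -0.83798, so posterior odds = exp(-0.83798) = 0.43258.

Posterior odds ≈ 0.4326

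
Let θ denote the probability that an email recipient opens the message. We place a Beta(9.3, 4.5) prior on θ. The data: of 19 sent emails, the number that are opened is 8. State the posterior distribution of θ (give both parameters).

The binomial likelihood is conjugate to the Beta prior: with 8 successes and 11 failures, the posterior is Beta(9.3+8, 4.5+11) = Beta(17.3, 15.5).

Posterior: Beta(17.3, 15.5)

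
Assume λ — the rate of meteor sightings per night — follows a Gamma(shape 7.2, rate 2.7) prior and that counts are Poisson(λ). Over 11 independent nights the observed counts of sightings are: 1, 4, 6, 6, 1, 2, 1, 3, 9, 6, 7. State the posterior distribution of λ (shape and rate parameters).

Posterior: Gamma(shape=53.2, rate=13.7)

The Poisson likelihood adds the total count to the shape and the number of exposure periods to the rate. Here ∑xᵢ = 46 and n = 11, so shape 7.2→53.2 and rate 2.7→13.7.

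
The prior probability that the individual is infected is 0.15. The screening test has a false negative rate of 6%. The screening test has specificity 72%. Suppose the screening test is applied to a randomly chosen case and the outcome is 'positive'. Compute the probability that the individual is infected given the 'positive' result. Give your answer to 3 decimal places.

Let H be the event that the individual is infected. P(H) = 0.15, so P(¬H) = 0.85. With E the 'positive' result, P(E|H) = 0.94 and P(E|¬H) = 0.28.
P(E) = 0.94·0.15 + 0.28·0.85 = 0.14100 + 0.23800 = 0.37900.
By Bayes' theorem, P(H|E) = 0.14100 / 0.37900 = 0.372.

P(H | E) ≈ 0.372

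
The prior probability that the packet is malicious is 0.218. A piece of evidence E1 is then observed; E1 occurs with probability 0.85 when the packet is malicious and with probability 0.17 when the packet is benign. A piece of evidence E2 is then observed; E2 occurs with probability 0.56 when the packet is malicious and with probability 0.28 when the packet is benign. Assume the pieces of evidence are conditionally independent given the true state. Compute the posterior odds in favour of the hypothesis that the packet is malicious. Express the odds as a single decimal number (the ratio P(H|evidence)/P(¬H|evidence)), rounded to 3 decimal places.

Posterior odds ≈ 2.788

Prior odds = 0.218/(1−0.218) = 0.27877.
Likelihood ratio for E1 = 0.85/0.17 = 5.0000.
Likelihood ratio for E2 = 0.56/0.28 = 2.0000.
Posterior odds = prior odds × LR₁ × LR₂ = 2.7877.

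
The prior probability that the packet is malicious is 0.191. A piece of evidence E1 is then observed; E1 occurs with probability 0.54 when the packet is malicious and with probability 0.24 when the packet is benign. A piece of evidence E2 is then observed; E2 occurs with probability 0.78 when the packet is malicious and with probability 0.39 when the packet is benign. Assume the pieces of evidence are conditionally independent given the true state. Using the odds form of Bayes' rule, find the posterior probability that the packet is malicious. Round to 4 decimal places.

Posterior probability ≈ 0.5151

Prior odds = 0.191/(1−0.191) = 0.23609. In log-odds, ln(0.23609) = -1.4435.
Add log likelihood ratios: ln(2.2500) + ln(2.0000) = 1.5041.
Posterior log-odds = 0.060552, so posterior odds = exp(0.060552) = 1.0624. Converting, P(H|E) = 1.0624/2.0624 = 0.5151.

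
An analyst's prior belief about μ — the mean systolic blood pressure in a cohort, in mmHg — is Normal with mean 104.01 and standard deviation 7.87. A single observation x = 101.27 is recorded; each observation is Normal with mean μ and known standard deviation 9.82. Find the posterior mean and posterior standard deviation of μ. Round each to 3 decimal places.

Prior precision 1/τ₀² = 1/7.87² = 0.0161455; data precision n/σ² = 1/9.82² = 0.0103700.
Posterior precision = 0.0161455 + 0.0103700 = 0.0265154, giving posterior SD = 1/√0.0265154 = 6.141.
Posterior mean = (0.0161455·104.01 + 0.0103700·101.27) / 0.0265154 = 102.938.

Posterior mean ≈ 102.938; posterior SD ≈ 6.141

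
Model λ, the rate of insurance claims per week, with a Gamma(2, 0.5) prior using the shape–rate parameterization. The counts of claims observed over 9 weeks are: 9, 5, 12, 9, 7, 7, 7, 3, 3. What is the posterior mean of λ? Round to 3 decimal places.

Total count ∑xᵢ = 62 over n = 9 weeks.
Gamma is conjugate to the Poisson likelihood: posterior is Gamma(shape = 2+62 = 64, rate = 0.5+9 = 9.5).
E[λ | data] = 64/9.5 = 6.737.

Posterior mean ≈ 6.737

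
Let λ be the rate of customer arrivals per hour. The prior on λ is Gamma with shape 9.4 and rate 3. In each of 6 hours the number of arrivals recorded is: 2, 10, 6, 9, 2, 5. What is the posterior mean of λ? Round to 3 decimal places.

Posterior mean ≈ 4.822

The Poisson likelihood adds the total count to the shape and the number of exposure periods to the rate. Here ∑xᵢ = 34 and n = 6, so shape 9.4→43.4 and rate 3→9.
Posterior mean = shape/rate = 43.4/9 = 4.822.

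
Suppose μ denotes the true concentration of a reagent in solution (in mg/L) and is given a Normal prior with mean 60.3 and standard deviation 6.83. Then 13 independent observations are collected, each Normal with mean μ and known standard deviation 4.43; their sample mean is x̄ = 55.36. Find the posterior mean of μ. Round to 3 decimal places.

Posterior mean ≈ 55.515

With known σ, the Normal prior is conjugate. Weight on the data is w = (n/σ²)/(n/σ² + 1/τ₀²) = 0.662424/(0.662424+0.0214367) = 0.96865.
Posterior mean = w·x̄ + (1−w)·μ₀ = 0.96865·55.36 + 0.031347·60.3 = 55.515.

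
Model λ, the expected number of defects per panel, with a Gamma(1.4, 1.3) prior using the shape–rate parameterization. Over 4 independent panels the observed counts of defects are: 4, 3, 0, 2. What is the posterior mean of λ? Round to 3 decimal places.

Total count ∑xᵢ = 9 over n = 4 panels.
Gamma is conjugate to the Poisson likelihood: posterior is Gamma(shape = 1.4+9 = 10.4, rate = 1.3+4 = 5.3).
Posterior mean = shape/rate = 10.4/5.3 = 1.962.

Posterior mean ≈ 1.962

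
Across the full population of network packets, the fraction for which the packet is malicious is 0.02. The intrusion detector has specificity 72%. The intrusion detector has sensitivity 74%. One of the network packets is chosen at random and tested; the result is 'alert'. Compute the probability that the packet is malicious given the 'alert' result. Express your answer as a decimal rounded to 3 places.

Write H for 'the packet is malicious'. Prior odds H:¬H = 0.02/0.98 = 0.020408. For the 'alert' outcome, the likelihood ratio is 0.74/0.28 = 2.6429.
Posterior odds = 0.020408 × 2.6429 = 0.053936, so P(H|E) = 0.053936/(1+0.053936) = 0.051.

P(H | E) ≈ 0.051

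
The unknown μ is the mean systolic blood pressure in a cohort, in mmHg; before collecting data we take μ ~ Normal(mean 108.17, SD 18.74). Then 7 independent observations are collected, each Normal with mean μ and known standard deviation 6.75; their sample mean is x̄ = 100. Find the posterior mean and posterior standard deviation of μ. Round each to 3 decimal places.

Posterior mean ≈ 100.149; posterior SD ≈ 2.528

With known σ, the Normal prior is conjugate. Weight on the data is w = (n/σ²)/(n/σ² + 1/τ₀²) = 0.153635/(0.153635+0.00284748) = 0.98180.
Posterior mean = w·x̄ + (1−w)·μ₀ = 0.98180·100 + 0.018197·108.17 = 100.149. Posterior variance = 1/(0.153635+0.00284748) = 6.39049, so SD = 2.528.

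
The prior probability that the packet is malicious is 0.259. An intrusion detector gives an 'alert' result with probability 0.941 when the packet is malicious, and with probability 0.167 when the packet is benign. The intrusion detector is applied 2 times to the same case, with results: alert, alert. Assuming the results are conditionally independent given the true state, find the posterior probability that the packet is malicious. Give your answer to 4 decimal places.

Posterior P(H) ≈ 0.9173

With H the event that the packet is malicious, the joint likelihood of the observed sequence is P(data|H) = 0.941·0.941 = 0.88548 and P(data|¬H) = 0.167·0.167 = 0.027889.
Bayes: P(H|data) = 0.259·0.88548 / (0.259·0.88548 + 0.741·0.027889) = 0.22934/0.25001 = 0.9173.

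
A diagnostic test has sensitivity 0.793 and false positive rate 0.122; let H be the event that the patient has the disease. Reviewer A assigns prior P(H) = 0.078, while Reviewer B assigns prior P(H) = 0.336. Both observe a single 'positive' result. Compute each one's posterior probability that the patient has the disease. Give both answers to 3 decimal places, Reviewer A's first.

P('+'|H) = 0.793, P('+'|¬H) = 0.122.
Reviewer A: numerator 0.793·0.078 = 0.061854; evidence = 0.061854+0.122·0.922 = 0.17434; posterior = 0.355.
Reviewer B: numerator 0.793·0.336 = 0.26645; evidence = 0.26645+0.122·0.664 = 0.34746; posterior = 0.767.

Reviewer A: 0.355; Reviewer B: 0.767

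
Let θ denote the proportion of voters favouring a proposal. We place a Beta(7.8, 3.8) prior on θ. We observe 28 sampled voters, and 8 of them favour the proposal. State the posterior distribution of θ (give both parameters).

Observing 8 successes and 20 failures updates Beta(7.8, 3.8) by adding the success and failure counts to the two shape parameters: α = 7.8+8 = 15.8, β = 3.8+20 = 23.8.

Posterior: Beta(15.8, 23.8)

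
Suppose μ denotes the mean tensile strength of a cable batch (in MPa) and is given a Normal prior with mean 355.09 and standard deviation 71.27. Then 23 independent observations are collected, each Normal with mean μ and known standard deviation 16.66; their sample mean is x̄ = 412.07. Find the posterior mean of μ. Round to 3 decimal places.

Posterior mean ≈ 411.935

With known σ, the Normal prior is conjugate. Weight on the data is w = (n/σ²)/(n/σ² + 1/τ₀²) = 0.0828663/(0.0828663+0.00019687) = 0.99763.
Posterior mean = w·x̄ + (1−w)·μ₀ = 0.99763·412.07 + 0.0023702·355.09 = 411.935.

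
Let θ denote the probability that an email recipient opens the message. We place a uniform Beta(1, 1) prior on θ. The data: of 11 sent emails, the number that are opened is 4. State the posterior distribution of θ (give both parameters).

Observing 4 successes and 7 failures updates Beta(1, 1) by adding the success and failure counts to the two shape parameters: α = 1+4 = 5, β = 1+7 = 8.

Posterior: Beta(5, 8)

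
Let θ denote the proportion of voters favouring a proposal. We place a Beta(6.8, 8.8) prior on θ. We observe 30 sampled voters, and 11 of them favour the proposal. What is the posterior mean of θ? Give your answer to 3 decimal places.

Observing 11 successes and 19 failures updates Beta(6.8, 8.8) by adding the success and failure counts to the two shape parameters: α = 6.8+11 = 17.8, β = 8.8+19 = 27.8.
Posterior mean = α/(α+β) = 17.8/45.6 = 0.390.

Posterior mean ≈ 0.390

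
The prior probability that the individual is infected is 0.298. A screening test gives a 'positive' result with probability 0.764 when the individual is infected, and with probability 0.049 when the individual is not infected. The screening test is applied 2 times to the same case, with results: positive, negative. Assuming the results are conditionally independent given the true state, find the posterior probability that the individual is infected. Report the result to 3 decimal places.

Posterior P(H) ≈ 0.622

With H the event that the individual is infected, the joint likelihood of the observed sequence is P(data|H) = 0.764·0.236 = 0.18030 and P(data|¬H) = 0.049·0.951 = 0.046599.
Bayes: P(H|data) = 0.298·0.18030 / (0.298·0.18030 + 0.702·0.046599) = 0.053731/0.086443 = 0.6216.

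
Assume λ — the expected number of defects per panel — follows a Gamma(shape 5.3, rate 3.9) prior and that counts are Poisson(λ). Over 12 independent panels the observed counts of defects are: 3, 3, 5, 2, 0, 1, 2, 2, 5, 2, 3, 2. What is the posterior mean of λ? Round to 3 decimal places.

The Poisson likelihood adds the total count to the shape and the number of exposure periods to the rate. Here ∑xᵢ = 30 and n = 12, so shape 5.3→35.3 and rate 3.9→15.9.
E[λ | data] = 35.3/15.9 = 2.220.

Posterior mean ≈ 2.220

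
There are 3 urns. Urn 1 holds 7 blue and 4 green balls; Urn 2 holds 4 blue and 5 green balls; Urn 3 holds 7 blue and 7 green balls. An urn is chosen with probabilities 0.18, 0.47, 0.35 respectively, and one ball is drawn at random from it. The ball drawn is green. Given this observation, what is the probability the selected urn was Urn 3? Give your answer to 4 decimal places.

Posterior probability ≈ 0.3489

P(green|Urn 1) = 0.3636; P(green|Urn 2) = 0.5556; P(green|Urn 3) = 0.5.
Prior × likelihood for each source: 0.18·0.3636=0.06545, 0.47·0.5556=0.2611, 0.35·0.5=0.1750. Summing gives P(green) = 0.50157.
P(Urn 3 | green) = 0.1750 / 0.50157 = 0.3489.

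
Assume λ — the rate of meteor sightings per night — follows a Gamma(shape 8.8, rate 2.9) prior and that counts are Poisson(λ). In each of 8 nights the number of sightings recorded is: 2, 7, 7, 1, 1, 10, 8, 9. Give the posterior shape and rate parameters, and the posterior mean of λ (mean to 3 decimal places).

The Poisson likelihood adds the total count to the shape and the number of exposure periods to the rate. Here ∑xᵢ = 45 and n = 8, so shape 8.8→53.8 and rate 2.9→10.9.
Posterior mean = shape/rate = 53.8/10.9 = 4.936.

Posterior: Gamma(shape=53.8, rate=10.9); mean ≈ 4.936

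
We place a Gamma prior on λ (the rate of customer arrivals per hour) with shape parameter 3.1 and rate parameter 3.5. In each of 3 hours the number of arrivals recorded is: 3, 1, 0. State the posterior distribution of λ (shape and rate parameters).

The Poisson likelihood adds the total count to the shape and the number of exposure periods to the rate. Here ∑xᵢ = 4 and n = 3, so shape 3.1→7.1 and rate 3.5→6.5.

Posterior: Gamma(shape=7.1, rate=6.5)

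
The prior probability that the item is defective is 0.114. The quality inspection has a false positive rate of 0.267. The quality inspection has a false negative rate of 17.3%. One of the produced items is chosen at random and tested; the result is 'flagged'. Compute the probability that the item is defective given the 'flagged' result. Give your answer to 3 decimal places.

P(H | E) ≈ 0.285

Write H for 'the item is defective'. Prior odds H:¬H = 0.114/0.886 = 0.12867. For the 'flagged' outcome, the likelihood ratio is 0.827/0.267 = 3.0974.
Posterior odds = 0.12867 × 3.0974 = 0.39853, so P(H|E) = 0.39853/(1+0.39853) = 0.285.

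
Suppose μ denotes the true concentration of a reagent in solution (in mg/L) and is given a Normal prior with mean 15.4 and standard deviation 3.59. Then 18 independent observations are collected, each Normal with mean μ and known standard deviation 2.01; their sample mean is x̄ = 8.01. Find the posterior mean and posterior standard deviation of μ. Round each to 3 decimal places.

Posterior mean ≈ 8.136; posterior SD ≈ 0.470

Prior precision 1/τ₀² = 1/3.59² = 0.0775910; data precision n/σ² = 18/2.01² = 4.45534.
Posterior precision = 0.0775910 + 4.45534 = 4.53293, giving posterior SD = 1/√4.53293 = 0.470.
Posterior mean = (0.0775910·15.4 + 4.45534·8.01) / 4.53293 = 8.136.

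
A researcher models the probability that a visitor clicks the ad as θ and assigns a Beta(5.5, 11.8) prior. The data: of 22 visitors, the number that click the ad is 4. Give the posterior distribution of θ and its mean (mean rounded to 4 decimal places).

The binomial likelihood is conjugate to the Beta prior: with 4 successes and 18 failures, the posterior is Beta(5.5+4, 11.8+18) = Beta(9.5, 29.8).
E[θ | data] = 9.5/(9.5+29.8) = 0.2417.

Posterior: Beta(9.5, 29.8); mean ≈ 0.2417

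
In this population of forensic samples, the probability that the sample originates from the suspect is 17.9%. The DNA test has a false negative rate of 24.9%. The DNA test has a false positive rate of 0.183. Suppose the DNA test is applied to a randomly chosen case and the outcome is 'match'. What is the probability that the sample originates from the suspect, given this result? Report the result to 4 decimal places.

P(H | E) ≈ 0.4722

Write H for 'the sample originates from the suspect'. Prior odds H:¬H = 0.179/0.821 = 0.21803. For the 'match' outcome, the likelihood ratio is 0.751/0.183 = 4.1038.
Posterior odds = 0.21803 × 4.1038 = 0.89474, so P(H|E) = 0.89474/(1+0.89474) = 0.4722.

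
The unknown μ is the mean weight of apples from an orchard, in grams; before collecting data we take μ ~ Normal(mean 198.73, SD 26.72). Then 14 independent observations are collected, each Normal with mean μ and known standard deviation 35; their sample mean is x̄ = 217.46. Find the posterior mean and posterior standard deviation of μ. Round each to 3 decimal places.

With known σ, the Normal prior is conjugate. Weight on the data is w = (n/σ²)/(n/σ² + 1/τ₀²) = 0.0114286/(0.0114286+0.00140064) = 0.89082.
Posterior mean = w·x̄ + (1−w)·μ₀ = 0.89082·217.46 + 0.10918·198.73 = 215.415. Posterior variance = 1/(0.0114286+0.00140064) = 77.9471, so SD = 8.829.

Posterior mean ≈ 215.415; posterior SD ≈ 8.829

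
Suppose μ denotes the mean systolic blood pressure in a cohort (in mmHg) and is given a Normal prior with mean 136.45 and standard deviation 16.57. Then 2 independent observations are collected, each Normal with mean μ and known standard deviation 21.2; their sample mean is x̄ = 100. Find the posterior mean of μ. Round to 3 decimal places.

Posterior mean ≈ 116.406

Prior precision 1/τ₀² = 1/16.57² = 0.00364213; data precision n/σ² = 2/21.2² = 0.00444998.
Posterior precision = 0.00364213 + 0.00444998 = 0.00809211.
Posterior mean = (0.00364213·136.45 + 0.00444998·100) / 0.00809211 = 116.406.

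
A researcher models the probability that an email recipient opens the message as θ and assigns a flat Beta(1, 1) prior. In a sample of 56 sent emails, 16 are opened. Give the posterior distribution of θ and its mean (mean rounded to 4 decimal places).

Observing 16 successes and 40 failures updates Beta(1, 1) by adding the success and failure counts to the two shape parameters: α = 1+16 = 17, β = 1+40 = 41.
Posterior mean = α/(α+β) = 17/58 = 0.2931.

Posterior: Beta(17, 41); mean ≈ 0.2931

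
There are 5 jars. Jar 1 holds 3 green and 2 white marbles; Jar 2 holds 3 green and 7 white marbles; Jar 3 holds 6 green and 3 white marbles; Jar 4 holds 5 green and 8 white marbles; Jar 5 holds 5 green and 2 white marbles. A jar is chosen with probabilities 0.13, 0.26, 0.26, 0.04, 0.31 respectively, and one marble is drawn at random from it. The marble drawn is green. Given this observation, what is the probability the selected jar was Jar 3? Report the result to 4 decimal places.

Posterior probability ≈ 0.3062

Tabulate prior·likelihood by source: [1] prior 0.13, lik 0.6, product 0.07800; [2] prior 0.26, lik 0.3, product 0.07800; [3] prior 0.26, lik 0.6667, product 0.1733; [4] prior 0.04, lik 0.3846, product 0.01538; [5] prior 0.31, lik 0.7143, product 0.2214.
Normalizing constant = 0.56615; the posterior for Jar 3 is its product over the sum, 0.1733/0.56615 = 0.3062.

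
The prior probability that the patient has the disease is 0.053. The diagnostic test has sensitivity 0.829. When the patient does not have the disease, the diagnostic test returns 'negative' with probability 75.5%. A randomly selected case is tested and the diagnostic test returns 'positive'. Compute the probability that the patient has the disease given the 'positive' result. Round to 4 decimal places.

P(H | E) ≈ 0.1592

Write H for 'the patient has the disease'. Prior odds H:¬H = 0.053/0.947 = 0.055966. For the 'positive' outcome, the likelihood ratio is 0.829/0.245 = 3.3837.
Posterior odds = 0.055966 × 3.3837 = 0.18937, so P(H|E) = 0.18937/(1+0.18937) = 0.1592.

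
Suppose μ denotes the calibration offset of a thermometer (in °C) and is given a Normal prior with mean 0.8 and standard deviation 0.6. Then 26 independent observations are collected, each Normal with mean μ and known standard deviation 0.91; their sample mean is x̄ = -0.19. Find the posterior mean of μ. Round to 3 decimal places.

Posterior mean ≈ -0.110

Prior precision 1/τ₀² = 1/0.6² = 2.77778; data precision n/σ² = 26/0.91² = 31.3972.
Posterior precision = 2.77778 + 31.3972 = 34.1750.
Posterior mean = (2.77778·0.8 + 31.3972·-0.19) / 34.1750 = -0.110.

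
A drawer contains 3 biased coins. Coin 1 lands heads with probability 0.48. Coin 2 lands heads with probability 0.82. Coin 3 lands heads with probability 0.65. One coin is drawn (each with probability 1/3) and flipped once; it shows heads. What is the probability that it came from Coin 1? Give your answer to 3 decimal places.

Tabulate prior·likelihood by source: [1] prior 0.333333, lik 0.48, product 0.1600; [2] prior 0.333333, lik 0.82, product 0.2733; [3] prior 0.333333, lik 0.65, product 0.2167.
Normalizing constant = 0.65000; the posterior for Coin 1 is its product over the sum, 0.1600/0.65000 = 0.246.

Posterior probability ≈ 0.246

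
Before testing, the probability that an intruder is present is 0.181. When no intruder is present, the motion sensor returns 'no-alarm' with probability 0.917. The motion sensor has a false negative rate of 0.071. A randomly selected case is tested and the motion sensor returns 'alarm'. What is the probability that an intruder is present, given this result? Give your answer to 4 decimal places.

P(H | E) ≈ 0.7121

Let H be the event that an intruder is present. P(H) = 0.181, so P(¬H) = 0.819. With E the 'alarm' result, P(E|H) = 0.929 and P(E|¬H) = 0.083.
P(E) = 0.929·0.181 + 0.083·0.819 = 0.16815 + 0.067977 = 0.23613.
By Bayes' theorem, P(H|E) = 0.16815 / 0.23613 = 0.7121.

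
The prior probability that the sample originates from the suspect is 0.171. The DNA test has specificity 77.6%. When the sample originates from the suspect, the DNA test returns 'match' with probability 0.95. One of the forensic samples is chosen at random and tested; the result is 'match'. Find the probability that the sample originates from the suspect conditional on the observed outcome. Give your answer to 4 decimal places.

Let H be the event that the sample originates from the suspect. P(H) = 0.171, so P(¬H) = 0.829. With E the 'match' result, P(E|H) = 0.95 and P(E|¬H) = 0.224.
P(E) = 0.95·0.171 + 0.224·0.829 = 0.16245 + 0.18570 = 0.34815.
By Bayes' theorem, P(H|E) = 0.16245 / 0.34815 = 0.4666.

P(H | E) ≈ 0.4666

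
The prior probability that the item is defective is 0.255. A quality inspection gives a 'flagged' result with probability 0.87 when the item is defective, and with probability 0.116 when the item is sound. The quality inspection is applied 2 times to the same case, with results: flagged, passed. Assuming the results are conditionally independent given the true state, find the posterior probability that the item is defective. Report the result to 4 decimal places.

With H the event that the item is defective, the joint likelihood of the observed sequence is P(data|H) = 0.87·0.13 = 0.11310 and P(data|¬H) = 0.116·0.884 = 0.10254.
Bayes: P(H|data) = 0.255·0.11310 / (0.255·0.11310 + 0.745·0.10254) = 0.028841/0.10524 = 0.2741.

Posterior P(H) ≈ 0.2741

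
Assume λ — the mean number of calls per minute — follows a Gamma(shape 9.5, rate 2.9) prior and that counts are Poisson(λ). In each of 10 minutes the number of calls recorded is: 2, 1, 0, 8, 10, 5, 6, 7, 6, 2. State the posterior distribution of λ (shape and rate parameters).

Total count ∑xᵢ = 47 over n = 10 minutes.
Gamma is conjugate to the Poisson likelihood: posterior is Gamma(shape = 9.5+47 = 56.5, rate = 2.9+10 = 12.9).

Posterior: Gamma(shape=56.5, rate=12.9)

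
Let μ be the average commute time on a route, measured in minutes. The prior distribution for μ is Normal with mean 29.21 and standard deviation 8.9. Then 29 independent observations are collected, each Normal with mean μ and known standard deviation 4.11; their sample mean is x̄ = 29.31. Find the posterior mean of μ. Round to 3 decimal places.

With known σ, the Normal prior is conjugate. Weight on the data is w = (n/σ²)/(n/σ² + 1/τ₀²) = 1.71678/(1.71678+0.0126247) = 0.99270.
Posterior mean = w·x̄ + (1−w)·μ₀ = 0.99270·29.31 + 0.0073000·29.21 = 29.309.

Posterior mean ≈ 29.309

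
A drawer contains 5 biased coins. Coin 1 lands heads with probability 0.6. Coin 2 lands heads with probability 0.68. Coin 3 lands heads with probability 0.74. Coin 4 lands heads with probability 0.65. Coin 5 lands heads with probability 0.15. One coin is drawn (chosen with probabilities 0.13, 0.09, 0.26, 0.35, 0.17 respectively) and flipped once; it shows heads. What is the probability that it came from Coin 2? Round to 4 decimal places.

Tabulate prior·likelihood by source: [1] prior 0.13, lik 0.6, product 0.07800; [2] prior 0.09, lik 0.68, product 0.06120; [3] prior 0.26, lik 0.74, product 0.1924; [4] prior 0.35, lik 0.65, product 0.2275; [5] prior 0.17, lik 0.15, product 0.02550.
Normalizing constant = 0.58460; the posterior for Coin 2 is its product over the sum, 0.06120/0.58460 = 0.1047.

Posterior probability ≈ 0.1047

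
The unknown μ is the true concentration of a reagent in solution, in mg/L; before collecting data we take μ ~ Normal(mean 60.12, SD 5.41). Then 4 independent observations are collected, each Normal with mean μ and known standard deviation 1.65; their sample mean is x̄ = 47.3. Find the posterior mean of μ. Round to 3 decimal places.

Posterior mean ≈ 47.591

Prior precision 1/τ₀² = 1/5.41² = 0.0341669; data precision n/σ² = 4/1.65² = 1.46924.
Posterior precision = 0.0341669 + 1.46924 = 1.50340.
Posterior mean = (0.0341669·60.12 + 1.46924·47.3) / 1.50340 = 47.591.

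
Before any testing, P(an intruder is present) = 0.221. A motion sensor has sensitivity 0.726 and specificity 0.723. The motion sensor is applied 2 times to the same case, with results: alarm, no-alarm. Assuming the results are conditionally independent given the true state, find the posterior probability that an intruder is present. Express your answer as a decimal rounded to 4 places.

With H the event that an intruder is present, the joint likelihood of the observed sequence is P(data|H) = 0.726·0.274 = 0.19892 and P(data|¬H) = 0.277·0.723 = 0.20027.
Bayes: P(H|data) = 0.221·0.19892 / (0.221·0.19892 + 0.779·0.20027) = 0.043962/0.19997 = 0.2198.

Posterior P(H) ≈ 0.2198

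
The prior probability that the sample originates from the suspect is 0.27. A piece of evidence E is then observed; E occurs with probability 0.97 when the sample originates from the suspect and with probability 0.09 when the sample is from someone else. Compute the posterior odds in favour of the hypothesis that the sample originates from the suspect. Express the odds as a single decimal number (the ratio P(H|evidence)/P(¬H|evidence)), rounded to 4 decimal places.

Posterior odds ≈ 3.9863

Prior odds = 0.27/(1−0.27) = 0.36986. In log-odds, ln(0.36986) = -0.99462.
Add log likelihood ratio: ln(10.778) = 2.3775.
Posterior log-odds = 1.3829, so posterior odds = exp(1.3829) = 3.9863.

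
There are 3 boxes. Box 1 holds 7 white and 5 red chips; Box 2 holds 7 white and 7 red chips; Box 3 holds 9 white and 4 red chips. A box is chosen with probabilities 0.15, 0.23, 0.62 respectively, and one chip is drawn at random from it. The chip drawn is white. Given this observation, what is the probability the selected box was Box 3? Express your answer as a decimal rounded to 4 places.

P(white|Box 1) = 0.5833; P(white|Box 2) = 0.5; P(white|Box 3) = 0.6923.
Prior × likelihood for each source: 0.15·0.5833=0.08750, 0.23·0.5=0.1150, 0.62·0.6923=0.4292. Summing gives P(white) = 0.63173.
P(Box 3 | white) = 0.4292 / 0.63173 = 0.6795.

Posterior probability ≈ 0.6795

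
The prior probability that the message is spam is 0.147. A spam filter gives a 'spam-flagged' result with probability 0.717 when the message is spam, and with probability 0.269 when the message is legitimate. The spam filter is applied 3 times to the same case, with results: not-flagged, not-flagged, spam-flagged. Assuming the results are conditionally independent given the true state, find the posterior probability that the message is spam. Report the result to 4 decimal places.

Let H be the event that the message is spam; start with P(H) = 0.147. P('spam-flagged'|H) = 0.717, P('spam-flagged'|¬H) = 0.269.
Update on result 1 ('not-flagged'): P(H) ← 0.283·0.1470 / (0.283·0.1470 + 0.731·0.8530) = 0.041601/0.66514 = 0.0625.
Update on result 2 ('not-flagged'): P(H) ← 0.283·0.0625 / (0.283·0.0625 + 0.731·0.9375) = 0.017700/0.70298 = 0.0252.
Update on result 3 ('spam-flagged'): P(H) ← 0.717·0.0252 / (0.717·0.0252 + 0.269·0.9748) = 0.018053/0.28028 = 0.0644.

Posterior P(H) ≈ 0.0644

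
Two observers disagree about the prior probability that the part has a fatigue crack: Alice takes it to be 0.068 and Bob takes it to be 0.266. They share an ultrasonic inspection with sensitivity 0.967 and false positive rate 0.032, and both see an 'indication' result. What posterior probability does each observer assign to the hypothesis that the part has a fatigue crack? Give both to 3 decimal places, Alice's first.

Alice: 0.688; Bob: 0.916

P('+'|H) = 0.967, P('+'|¬H) = 0.032.
Alice: numerator 0.967·0.068 = 0.065756; evidence = 0.065756+0.032·0.932 = 0.095580; posterior = 0.688.
Bob: numerator 0.967·0.266 = 0.25722; evidence = 0.25722+0.032·0.734 = 0.28071; posterior = 0.916.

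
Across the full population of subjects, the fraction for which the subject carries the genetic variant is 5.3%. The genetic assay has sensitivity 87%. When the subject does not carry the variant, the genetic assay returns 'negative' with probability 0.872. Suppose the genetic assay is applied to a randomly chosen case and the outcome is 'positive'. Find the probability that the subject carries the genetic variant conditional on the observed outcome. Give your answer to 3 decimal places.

P(H | E) ≈ 0.276

Let H be the event that the subject carries the genetic variant. P(H) = 0.053, so P(¬H) = 0.947. With E the 'positive' result, P(E|H) = 0.87 and P(E|¬H) = 0.128.
P(E) = 0.87·0.053 + 0.128·0.947 = 0.046110 + 0.12122 = 0.16733.
By Bayes' theorem, P(H|E) = 0.046110 / 0.16733 = 0.276.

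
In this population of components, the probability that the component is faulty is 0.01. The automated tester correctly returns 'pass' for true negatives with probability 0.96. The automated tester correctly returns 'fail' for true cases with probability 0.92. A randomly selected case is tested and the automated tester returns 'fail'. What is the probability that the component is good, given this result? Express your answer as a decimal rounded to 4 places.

Let H be the event that the component is faulty. P(H) = 0.01, so P(¬H) = 0.99. With E the 'fail' result, P(E|H) = 0.92 and P(E|¬H) = 0.04.
P(E) = 0.92·0.01 + 0.04·0.99 = 0.0092000 + 0.039600 = 0.048800.
By Bayes' theorem, P(H|E) = 0.0092000 / 0.048800 = 0.1885. Hence P(¬H|E) = 1 − 0.1885 = 0.8115.

P(¬H | E) ≈ 0.8115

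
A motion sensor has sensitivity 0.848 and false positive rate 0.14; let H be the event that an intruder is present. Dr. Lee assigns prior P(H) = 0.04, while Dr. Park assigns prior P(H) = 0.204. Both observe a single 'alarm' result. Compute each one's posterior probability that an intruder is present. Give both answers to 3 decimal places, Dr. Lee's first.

Dr. Lee: 0.202; Dr. Park: 0.608

P('+'|H) = 0.848, P('+'|¬H) = 0.14.
Dr. Lee: numerator 0.848·0.04 = 0.033920; evidence = 0.033920+0.14·0.96 = 0.16832; posterior = 0.202.
Dr. Park: numerator 0.848·0.204 = 0.17299; evidence = 0.17299+0.14·0.796 = 0.28443; posterior = 0.608.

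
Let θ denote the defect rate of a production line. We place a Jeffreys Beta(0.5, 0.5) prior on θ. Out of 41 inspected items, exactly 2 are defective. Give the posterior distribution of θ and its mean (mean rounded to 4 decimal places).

Posterior: Beta(2.5, 39.5); mean ≈ 0.0595

The binomial likelihood is conjugate to the Beta prior: with 2 successes and 39 failures, the posterior is Beta(0.5+2, 0.5+39) = Beta(2.5, 39.5).
Posterior mean = α/(α+β) = 2.5/42 = 0.0595.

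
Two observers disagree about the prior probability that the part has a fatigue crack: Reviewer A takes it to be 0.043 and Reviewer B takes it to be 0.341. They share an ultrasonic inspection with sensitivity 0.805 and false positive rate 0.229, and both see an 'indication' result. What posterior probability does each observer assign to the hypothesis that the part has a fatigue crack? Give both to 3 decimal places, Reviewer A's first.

P('+'|H) = 0.805, P('+'|¬H) = 0.229.
Reviewer A: numerator 0.805·0.043 = 0.034615; evidence = 0.034615+0.229·0.957 = 0.25377; posterior = 0.136.
Reviewer B: numerator 0.805·0.341 = 0.27451; evidence = 0.27451+0.229·0.659 = 0.42542; posterior = 0.645.

Reviewer A: 0.136; Reviewer B: 0.645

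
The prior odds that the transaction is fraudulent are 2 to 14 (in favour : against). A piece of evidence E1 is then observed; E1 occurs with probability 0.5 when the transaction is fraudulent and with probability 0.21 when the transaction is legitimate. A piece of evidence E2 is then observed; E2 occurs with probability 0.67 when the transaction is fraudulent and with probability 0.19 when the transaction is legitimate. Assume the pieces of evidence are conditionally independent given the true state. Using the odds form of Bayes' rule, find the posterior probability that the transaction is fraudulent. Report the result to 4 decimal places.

Posterior probability ≈ 0.5453

Prior odds = 2/14 = 0.14286.
Likelihood ratio for E1 = 0.5/0.21 = 2.3810.
Likelihood ratio for E2 = 0.67/0.19 = 3.5263.
Posterior odds = prior odds × LR₁ × LR₂ = 1.1994.
Posterior probability = odds/(1+odds) = 1.1994/2.1994 = 0.5453.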